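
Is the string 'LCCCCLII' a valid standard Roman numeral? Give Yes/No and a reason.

'LCCCCLII': More than 3 consecutive C's

No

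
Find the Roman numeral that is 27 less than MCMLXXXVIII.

MCMLXXXVIII = 1988
1988 - 27 = 1961

MCMLXI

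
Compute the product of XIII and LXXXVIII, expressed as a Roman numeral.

XIII = 13
LXXXVIII = 88
13 × 88 = 1144

MCXLIV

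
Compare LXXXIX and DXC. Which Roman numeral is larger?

LXXXIX = 89
DXC = 590
590 is larger

DXC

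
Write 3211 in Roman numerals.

Convert 3211 to Roman numerals:
  3211 contains 3×1000 (MMM)
  211 contains 2×100 (CC)
  11 contains 1×10 (X)
  1 contains 1×1 (I)

MMMCCXI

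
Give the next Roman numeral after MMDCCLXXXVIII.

MMDCCLXXXVIII = 2788; next is 2789

MMDCCLXXXIX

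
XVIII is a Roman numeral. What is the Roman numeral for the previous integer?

XVIII = 18, so the previous integer is 18 - 1 = 17

XVII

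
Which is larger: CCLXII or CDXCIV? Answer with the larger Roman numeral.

CCLXII = 262
CDXCIV = 494
494 is larger

CDXCIV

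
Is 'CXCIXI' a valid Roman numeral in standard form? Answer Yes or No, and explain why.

'CXCIXI': I cannot come right after the subtractive pair IX: once I is subtracted in IX, the next symbol must be smaller than I

No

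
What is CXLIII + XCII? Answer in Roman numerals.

CXLIII = 143
XCII = 92
143 + 92 = 235

CCXXXV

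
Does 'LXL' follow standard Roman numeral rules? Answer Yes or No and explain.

'LXL': L should not appear more than once

No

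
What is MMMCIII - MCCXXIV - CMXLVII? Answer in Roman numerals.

MMMCIII = 3103, MCCXXIV = 1224, CMXLVII = 947
3103 - 1224 = 1879
1879 - 947 = 932

CMXXXII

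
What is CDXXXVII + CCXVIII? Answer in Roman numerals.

CDXXXVII = 437
CCXVIII = 218
437 + 218 = 655

DCLV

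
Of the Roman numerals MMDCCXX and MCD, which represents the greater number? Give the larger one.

MMDCCXX = 2720
MCD = 1400
2720 is larger

MMDCCXX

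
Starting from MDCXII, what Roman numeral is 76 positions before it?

MDCXII = 1612
1612 - 76 = 1536

MDXXXVI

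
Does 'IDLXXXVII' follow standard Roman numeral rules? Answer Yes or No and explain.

'IDLXXXVII': Invalid subtractive combination: ID

No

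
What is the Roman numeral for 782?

Convert 782 to Roman numerals:
  782 contains 1×500 (D)
  282 contains 2×100 (CC)
  82 contains 1×50 (L)
  32 contains 3×10 (XXX)
  2 contains 2×1 (II)

DCCLXXXII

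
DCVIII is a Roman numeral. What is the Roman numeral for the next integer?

DCVIII = 608; next is 609

DCIX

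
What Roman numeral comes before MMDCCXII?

MMDCCXII = 2712; previous is 2711

MMDCCXI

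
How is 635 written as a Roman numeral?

Convert 635 to Roman numerals:
  635 contains 1×500 (D)
  135 contains 1×100 (C)
  35 contains 3×10 (XXX)
  5 contains 1×5 (V)

DCXXXV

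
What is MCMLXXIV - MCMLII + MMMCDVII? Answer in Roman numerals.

MCMLXXIV = 1974, MCMLII = 1952, MMMCDVII = 3407
1974 - 1952 = 22
22 + 3407 = 3429

MMMCDXXIX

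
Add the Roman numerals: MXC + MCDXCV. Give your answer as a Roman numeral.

MXC = 1090
MCDXCV = 1495
1090 + 1495 = 2585

MMDLXXXV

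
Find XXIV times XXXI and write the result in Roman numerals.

XXIV = 24
XXXI = 31
24 × 31 = 744

DCCXLIV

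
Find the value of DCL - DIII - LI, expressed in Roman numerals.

DCL = 650, DIII = 503, LI = 51
650 - 503 = 147
147 - 51 = 96

XCVI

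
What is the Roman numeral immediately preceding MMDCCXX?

MMDCCXX = 2720; previous is 2719

MMDCCXIX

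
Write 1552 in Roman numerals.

Convert 1552 to Roman numerals:
  1552 contains 1×1000 (M)
  552 contains 1×500 (D)
  52 contains 1×50 (L)
  2 contains 2×1 (II)

MDLII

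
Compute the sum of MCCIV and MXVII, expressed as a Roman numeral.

MCCIV = 1204
MXVII = 1017
1204 + 1017 = 2221

MMCCXXI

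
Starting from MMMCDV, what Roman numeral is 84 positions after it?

MMMCDV = 3405
3405 + 84 = 3489

MMMCDLXXXIX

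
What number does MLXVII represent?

MLXVII: M=1000, L=50, X=10, V=5, I=1, I=1
1000 + 50 + 10 + 5 + 1 + 1 = 1067

1067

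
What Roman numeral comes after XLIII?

XLIII = 43; next is 44

XLIV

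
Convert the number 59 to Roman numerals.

Convert 59 to Roman numerals:
  59 contains 1×50 (L)
  9 contains 1×9 (IX)

LIX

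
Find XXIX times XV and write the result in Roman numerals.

XXIX = 29
XV = 15
29 × 15 = 435

CDXXXV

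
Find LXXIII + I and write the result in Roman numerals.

LXXIII = 73
I = 1
73 + 1 = 74

LXXIV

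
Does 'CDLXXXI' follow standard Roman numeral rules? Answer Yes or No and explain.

'CDLXXXI': Check the rules: uses only the symbols I, V, X, L, C, D, M; no symbol is repeated more than three times in a row; V, L and D each appear at most once; the only place a smaller symbol precedes a larger one is the allowed subtractive pair CD, the symbol right after such a pair (if any) is smaller than the pair's first symbol, and otherwise the values never increase from left to right. Value: CD (400) + L (50) + X (10) + X (10) + X (10) + I (1) = 481. So it is a valid standard Roman numeral.

Yes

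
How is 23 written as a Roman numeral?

Convert 23 to Roman numerals:
  23 contains 2×10 (XX)
  3 contains 3×1 (III)

XXIII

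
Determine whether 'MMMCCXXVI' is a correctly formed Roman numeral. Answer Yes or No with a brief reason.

'MMMCCXXVI': Check the rules: uses only the symbols I, V, X, L, C, D, M; no symbol is repeated more than three times in a row; V, L and D each appear at most once; no smaller symbol precedes a larger one (values never increase from left to right). Value: M (1000) + M (1000) + M (1000) + C (100) + C (100) + X (10) + X (10) + V (5) + I (1) = 3226. So it is a valid standard Roman numeral.

Yes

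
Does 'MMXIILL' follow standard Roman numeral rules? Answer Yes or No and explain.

'MMXIILL': L should not appear more than once

No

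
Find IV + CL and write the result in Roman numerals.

IV = 4
CL = 150
4 + 150 = 154

CLIV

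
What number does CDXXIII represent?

CDXXIII: CD=400, X=10, X=10, I=1, I=1, I=1
400 + 10 + 10 + 1 + 1 + 1 = 423

423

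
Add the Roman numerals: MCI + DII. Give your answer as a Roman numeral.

MCI = 1101
DII = 502
1101 + 502 = 1603

MDCIII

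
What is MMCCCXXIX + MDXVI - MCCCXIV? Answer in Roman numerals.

MMCCCXXIX = 2329, MDXVI = 1516, MCCCXIV = 1314
2329 + 1516 = 3845
3845 - 1314 = 2531

MMDXXXI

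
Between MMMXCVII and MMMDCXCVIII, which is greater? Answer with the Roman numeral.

MMMXCVII = 3097
MMMDCXCVIII = 3698
3698 is larger

MMMDCXCVIII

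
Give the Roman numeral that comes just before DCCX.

DCCX = 710, so the previous integer is 710 - 1 = 709

DCCIX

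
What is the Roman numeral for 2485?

Convert 2485 to Roman numerals:
  2485 contains 2×1000 (MM)
  485 contains 1×400 (CD)
  85 contains 1×50 (L)
  35 contains 3×10 (XXX)
  5 contains 1×5 (V)

MMCDLXXXV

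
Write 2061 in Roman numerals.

Convert 2061 to Roman numerals:
  2061 contains 2×1000 (MM)
  61 contains 1×50 (L)
  11 contains 1×10 (X)
  1 contains 1×1 (I)

MMLXI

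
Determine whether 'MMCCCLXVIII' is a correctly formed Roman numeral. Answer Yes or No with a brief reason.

'MMCCCLXVIII': Check the rules: uses only the symbols I, V, X, L, C, D, M; no symbol is repeated more than three times in a row; V, L and D each appear at most once; no smaller symbol precedes a larger one (values never increase from left to right). Value: M (1000) + M (1000) + C (100) + C (100) + C (100) + L (50) + X (10) + V (5) + I (1) + I (1) + I (1) = 2368. So it is a valid standard Roman numeral.

Yes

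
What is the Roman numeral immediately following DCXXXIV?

DCXXXIV = 634; next is 635

DCXXXV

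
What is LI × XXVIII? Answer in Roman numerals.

LI = 51
XXVIII = 28
51 × 28 = 1428

MCDXXVIII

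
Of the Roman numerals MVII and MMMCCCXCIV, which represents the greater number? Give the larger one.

MVII = 1007
MMMCCCXCIV = 3394
3394 is larger

MMMCCCXCIV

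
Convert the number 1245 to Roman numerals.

Convert 1245 to Roman numerals:
  1245 contains 1×1000 (M)
  245 contains 2×100 (CC)
  45 contains 1×40 (XL)
  5 contains 1×5 (V)

MCCXLV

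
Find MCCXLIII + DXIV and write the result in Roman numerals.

MCCXLIII = 1243
DXIV = 514
1243 + 514 = 1757

MDCCLVII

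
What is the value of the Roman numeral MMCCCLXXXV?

MMCCCLXXXV: M=1000, M=1000, C=100, C=100, C=100, L=50, X=10, X=10, X=10, V=5
1000 + 1000 + 100 + 100 + 100 + 50 + 10 + 10 + 10 + 5 = 2385

2385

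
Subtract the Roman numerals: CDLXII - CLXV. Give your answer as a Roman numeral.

CDLXII = 462
CLXV = 165
462 - 165 = 297

CCXCVII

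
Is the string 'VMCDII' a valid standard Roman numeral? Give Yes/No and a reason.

'VMCDII': Invalid subtractive combination: VM

No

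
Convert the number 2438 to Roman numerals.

Convert 2438 to Roman numerals:
  2438 contains 2×1000 (MM)
  438 contains 1×400 (CD)
  38 contains 3×10 (XXX)
  8 contains 1×5 (V)
  3 contains 3×1 (III)

MMCDXXXVIII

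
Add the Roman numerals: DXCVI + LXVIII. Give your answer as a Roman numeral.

DXCVI = 596
LXVIII = 68
596 + 68 = 664

DCLXIV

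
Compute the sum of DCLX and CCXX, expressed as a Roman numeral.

DCLX = 660
CCXX = 220
660 + 220 = 880

DCCCLXXX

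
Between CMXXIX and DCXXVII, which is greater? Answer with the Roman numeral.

CMXXIX = 929
DCXXVII = 627
929 is larger

CMXXIX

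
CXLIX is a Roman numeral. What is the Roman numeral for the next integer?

CXLIX = 149, so the next integer is 149 + 1 = 150

CL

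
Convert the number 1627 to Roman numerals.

Convert 1627 to Roman numerals:
  1627 contains 1×1000 (M)
  627 contains 1×500 (D)
  127 contains 1×100 (C)
  27 contains 2×10 (XX)
  7 contains 1×5 (V)
  2 contains 2×1 (II)

MDCXXVII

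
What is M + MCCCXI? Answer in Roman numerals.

M = 1000
MCCCXI = 1311
1000 + 1311 = 2311

MMCCCXI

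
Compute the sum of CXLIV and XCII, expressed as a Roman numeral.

CXLIV = 144
XCII = 92
144 + 92 = 236

CCXXXVI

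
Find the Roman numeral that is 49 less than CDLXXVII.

CDLXXVII = 477
477 - 49 = 428

CDXXVIII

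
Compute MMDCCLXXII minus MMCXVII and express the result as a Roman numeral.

MMDCCLXXII = 2772
MMCXVII = 2117
2772 - 2117 = 655

DCLV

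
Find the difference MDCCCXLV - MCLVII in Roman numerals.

MDCCCXLV = 1845
MCLVII = 1157
1845 - 1157 = 688

DCLXXXVIII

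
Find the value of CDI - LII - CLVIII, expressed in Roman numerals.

CDI = 401, LII = 52, CLVIII = 158
401 - 52 = 349
349 - 158 = 191

CXCI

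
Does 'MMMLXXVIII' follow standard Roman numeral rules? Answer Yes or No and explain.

'MMMLXXVIII': Check the rules: uses only the symbols I, V, X, L, C, D, M; no symbol is repeated more than three times in a row; V, L and D each appear at most once; no smaller symbol precedes a larger one (values never increase from left to right). Value: M (1000) + M (1000) + M (1000) + L (50) + X (10) + X (10) + V (5) + I (1) + I (1) + I (1) = 3078. So it is a valid standard Roman numeral.

Yes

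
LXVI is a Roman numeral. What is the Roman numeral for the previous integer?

LXVI = 66, so the previous integer is 66 - 1 = 65

LXV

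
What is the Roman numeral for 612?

Convert 612 to Roman numerals:
  612 contains 1×500 (D)
  112 contains 1×100 (C)
  12 contains 1×10 (X)
  2 contains 2×1 (II)

DCXII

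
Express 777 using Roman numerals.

Convert 777 to Roman numerals:
  777 contains 1×500 (D)
  277 contains 2×100 (CC)
  77 contains 1×50 (L)
  27 contains 2×10 (XX)
  7 contains 1×5 (V)
  2 contains 2×1 (II)

DCCLXXVII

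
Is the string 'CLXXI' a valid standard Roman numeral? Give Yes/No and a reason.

'CLXXI': Check the rules: uses only the symbols I, V, X, L, C, D, M; no symbol is repeated more than three times in a row; V, L and D each appear at most once; no smaller symbol precedes a larger one (values never increase from left to right). Value: C (100) + L (50) + X (10) + X (10) + I (1) = 171. So it is a valid standard Roman numeral.

Yes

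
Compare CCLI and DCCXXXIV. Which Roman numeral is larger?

CCLI = 251
DCCXXXIV = 734
734 is larger

DCCXXXIV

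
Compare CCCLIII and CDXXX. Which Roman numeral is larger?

CCCLIII = 353
CDXXX = 430
430 is larger

CDXXX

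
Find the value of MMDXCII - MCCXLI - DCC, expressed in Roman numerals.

MMDXCII = 2592, MCCXLI = 1241, DCC = 700
2592 - 1241 = 1351
1351 - 700 = 651

DCLI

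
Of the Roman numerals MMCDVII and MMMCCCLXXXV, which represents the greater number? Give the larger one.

MMCDVII = 2407
MMMCCCLXXXV = 3385
3385 is larger

MMMCCCLXXXV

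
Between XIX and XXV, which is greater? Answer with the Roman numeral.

XIX = 19
XXV = 25
25 is larger

XXV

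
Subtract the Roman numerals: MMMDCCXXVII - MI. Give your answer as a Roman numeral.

MMMDCCXXVII = 3727
MI = 1001
3727 - 1001 = 2726

MMDCCXXVI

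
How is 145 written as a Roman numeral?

Convert 145 to Roman numerals:
  145 contains 1×100 (C)
  45 contains 1×40 (XL)
  5 contains 1×5 (V)

CXLV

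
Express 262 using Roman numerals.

Convert 262 to Roman numerals:
  262 contains 2×100 (CC)
  62 contains 1×50 (L)
  12 contains 1×10 (X)
  2 contains 2×1 (II)

CCLXII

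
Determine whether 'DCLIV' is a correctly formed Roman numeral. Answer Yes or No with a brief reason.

'DCLIV': Check the rules: uses only the symbols I, V, X, L, C, D, M; no symbol is repeated more than three times in a row; V, L and D each appear at most once; the only place a smaller symbol precedes a larger one is the allowed subtractive pair IV, the symbol right after such a pair (if any) is smaller than the pair's first symbol, and otherwise the values never increase from left to right. Value: D (500) + C (100) + L (50) + IV (4) = 654. So it is a valid standard Roman numeral.

Yes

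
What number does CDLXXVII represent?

CDLXXVII: CD=400, L=50, X=10, X=10, V=5, I=1, I=1
400 + 50 + 10 + 10 + 5 + 1 + 1 = 477

477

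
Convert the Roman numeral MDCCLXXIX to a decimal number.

MDCCLXXIX: M=1000, D=500, C=100, C=100, L=50, X=10, X=10, IX=9
1000 + 500 + 100 + 100 + 50 + 10 + 10 + 9 = 1779

1779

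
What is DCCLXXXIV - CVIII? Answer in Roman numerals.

DCCLXXXIV = 784
CVIII = 108
784 - 108 = 676

DCLXXVI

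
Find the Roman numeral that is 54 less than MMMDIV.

MMMDIV = 3504
3504 - 54 = 3450

MMMCDL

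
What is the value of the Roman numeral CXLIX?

CXLIX: C=100, XL=40, IX=9
100 + 40 + 9 = 149

149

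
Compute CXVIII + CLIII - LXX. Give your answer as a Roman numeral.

CXVIII = 118, CLIII = 153, LXX = 70
118 + 153 = 271
271 - 70 = 201

CCI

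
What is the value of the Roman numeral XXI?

XXI: X=10, X=10, I=1
10 + 10 + 1 = 21

21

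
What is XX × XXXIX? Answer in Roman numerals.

XX = 20
XXXIX = 39
20 × 39 = 780

DCCLXXX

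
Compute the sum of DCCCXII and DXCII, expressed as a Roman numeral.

DCCCXII = 812
DXCII = 592
812 + 592 = 1404

MCDIV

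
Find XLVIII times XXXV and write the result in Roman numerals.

XLVIII = 48
XXXV = 35
48 × 35 = 1680

MDCLXXX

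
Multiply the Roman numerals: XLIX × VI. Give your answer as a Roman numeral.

XLIX = 49
VI = 6
49 × 6 = 294

CCXCIV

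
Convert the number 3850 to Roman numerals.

Convert 3850 to Roman numerals:
  3850 contains 3×1000 (MMM)
  850 contains 1×500 (D)
  350 contains 3×100 (CCC)
  50 contains 1×50 (L)

MMMDCCCL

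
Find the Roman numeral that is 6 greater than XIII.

XIII = 13
13 + 6 = 19

XIX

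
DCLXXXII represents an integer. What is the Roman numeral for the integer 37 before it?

DCLXXXII = 682
682 - 37 = 645

DCXLV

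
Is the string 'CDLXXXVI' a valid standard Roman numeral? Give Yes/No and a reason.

'CDLXXXVI': Check the rules: uses only the symbols I, V, X, L, C, D, M; no symbol is repeated more than three times in a row; V, L and D each appear at most once; the only place a smaller symbol precedes a larger one is the allowed subtractive pair CD, the symbol right after such a pair (if any) is smaller than the pair's first symbol, and otherwise the values never increase from left to right. Value: CD (400) + L (50) + X (10) + X (10) + X (10) + V (5) + I (1) = 486. So it is a valid standard Roman numeral.

Yes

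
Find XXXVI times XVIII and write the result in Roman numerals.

XXXVI = 36
XVIII = 18
36 × 18 = 648

DCXLVIII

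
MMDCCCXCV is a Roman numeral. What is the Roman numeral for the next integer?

MMDCCCXCV = 2895; next is 2896

MMDCCCXCVI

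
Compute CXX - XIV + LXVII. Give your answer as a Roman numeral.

CXX = 120, XIV = 14, LXVII = 67
120 - 14 = 106
106 + 67 = 173

CLXXIII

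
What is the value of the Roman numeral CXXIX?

CXXIX: C=100, X=10, X=10, IX=9
100 + 10 + 10 + 9 = 129

129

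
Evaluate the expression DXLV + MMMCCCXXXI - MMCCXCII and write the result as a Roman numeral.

DXLV = 545, MMMCCCXXXI = 3331, MMCCXCII = 2292
545 + 3331 = 3876
3876 - 2292 = 1584

MDLXXXIV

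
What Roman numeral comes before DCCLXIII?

DCCLXIII = 763, so the previous integer is 763 - 1 = 762

DCCLXII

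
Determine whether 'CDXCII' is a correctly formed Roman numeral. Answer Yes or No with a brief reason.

'CDXCII': Check the rules: uses only the symbols I, V, X, L, C, D, M; no symbol is repeated more than three times in a row; V, L and D each appear at most once; the only places a smaller symbol precedes a larger one are the allowed subtractive pairs CD, XC, the symbol right after such a pair (if any) is smaller than the pair's first symbol, and otherwise the values never increase from left to right. Value: CD (400) + XC (90) + I (1) + I (1) = 492. So it is a valid standard Roman numeral.

Yes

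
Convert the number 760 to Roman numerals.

Convert 760 to Roman numerals:
  760 contains 1×500 (D)
  260 contains 2×100 (CC)
  60 contains 1×50 (L)
  10 contains 1×10 (X)

DCCLX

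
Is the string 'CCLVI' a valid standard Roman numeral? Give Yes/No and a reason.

'CCLVI': Check the rules: uses only the symbols I, V, X, L, C, D, M; no symbol is repeated more than three times in a row; V, L and D each appear at most once; no smaller symbol precedes a larger one (values never increase from left to right). Value: C (100) + C (100) + L (50) + V (5) + I (1) = 256. So it is a valid standard Roman numeral.

Yes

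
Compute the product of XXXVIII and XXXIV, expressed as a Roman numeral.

XXXVIII = 38
XXXIV = 34
38 × 34 = 1292

MCCXCII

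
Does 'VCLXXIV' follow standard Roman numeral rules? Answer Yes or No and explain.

'VCLXXIV': V should not appear more than once

No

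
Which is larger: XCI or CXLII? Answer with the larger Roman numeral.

XCI = 91
CXLII = 142
142 is larger

CXLII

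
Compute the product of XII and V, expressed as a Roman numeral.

XII = 12
V = 5
12 × 5 = 60

LX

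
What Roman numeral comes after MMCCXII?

MMCCXII = 2212, so the next integer is 2212 + 1 = 2213

MMCCXIII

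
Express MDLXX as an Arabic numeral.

MDLXX: M=1000, D=500, L=50, X=10, X=10
1000 + 500 + 50 + 10 + 10 = 1570

1570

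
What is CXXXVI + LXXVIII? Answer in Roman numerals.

CXXXVI = 136
LXXVIII = 78
136 + 78 = 214

CCXIV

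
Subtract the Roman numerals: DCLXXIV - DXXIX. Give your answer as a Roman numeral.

DCLXXIV = 674
DXXIX = 529
674 - 529 = 145

CXLV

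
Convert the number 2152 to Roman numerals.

Convert 2152 to Roman numerals:
  2152 contains 2×1000 (MM)
  152 contains 1×100 (C)
  52 contains 1×50 (L)
  2 contains 2×1 (II)

MMCLII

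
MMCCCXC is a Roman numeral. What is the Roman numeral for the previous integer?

MMCCCXC = 2390; previous is 2389

MMCCCLXXXIX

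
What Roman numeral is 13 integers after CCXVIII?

CCXVIII = 218
218 + 13 = 231

CCXXXI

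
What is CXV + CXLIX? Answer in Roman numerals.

CXV = 115
CXLIX = 149
115 + 149 = 264

CCLXIV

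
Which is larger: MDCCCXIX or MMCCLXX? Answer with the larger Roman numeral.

MDCCCXIX = 1819
MMCCLXX = 2270
2270 is larger

MMCCLXX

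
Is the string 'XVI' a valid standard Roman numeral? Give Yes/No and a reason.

'XVI': Check the rules: uses only the symbols I, V, X, L, C, D, M; no symbol is repeated more than three times in a row; V, L and D each appear at most once; no smaller symbol precedes a larger one (values never increase from left to right). Value: X (10) + V (5) + I (1) = 16. So it is a valid standard Roman numeral.

Yes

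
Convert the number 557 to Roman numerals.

Convert 557 to Roman numerals:
  557 contains 1×500 (D)
  57 contains 1×50 (L)
  7 contains 1×5 (V)
  2 contains 2×1 (II)

DLVII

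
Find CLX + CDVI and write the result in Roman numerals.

CLX = 160
CDVI = 406
160 + 406 = 566

DLXVI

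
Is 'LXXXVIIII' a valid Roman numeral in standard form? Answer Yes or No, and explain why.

'LXXXVIIII': More than 3 consecutive I's

No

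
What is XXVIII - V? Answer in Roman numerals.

XXVIII = 28
V = 5
28 - 5 = 23

XXIII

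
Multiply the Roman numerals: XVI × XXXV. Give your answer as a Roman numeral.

XVI = 16
XXXV = 35
16 × 35 = 560

DLX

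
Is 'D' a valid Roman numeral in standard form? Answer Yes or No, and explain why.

'D': Check the rules: uses only the symbols I, V, X, L, C, D, M; no symbol is repeated more than three times in a row; V, L and D each appear at most once; no smaller symbol precedes a larger one (values never increase from left to right). Value: D = 500. So it is a valid standard Roman numeral.

Yes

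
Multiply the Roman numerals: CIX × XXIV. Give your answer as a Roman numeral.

CIX = 109
XXIV = 24
109 × 24 = 2616

MMDCXVI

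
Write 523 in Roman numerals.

Convert 523 to Roman numerals:
  523 contains 1×500 (D)
  23 contains 2×10 (XX)
  3 contains 3×1 (III)

DXXIII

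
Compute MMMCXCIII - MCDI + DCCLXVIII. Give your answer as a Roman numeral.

MMMCXCIII = 3193, MCDI = 1401, DCCLXVIII = 768
3193 - 1401 = 1792
1792 + 768 = 2560

MMDLX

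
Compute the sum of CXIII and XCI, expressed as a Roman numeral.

CXIII = 113
XCI = 91
113 + 91 = 204

CCIV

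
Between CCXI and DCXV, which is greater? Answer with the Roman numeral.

CCXI = 211
DCXV = 615
615 is larger

DCXV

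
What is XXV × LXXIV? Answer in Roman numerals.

XXV = 25
LXXIV = 74
25 × 74 = 1850

MDCCCL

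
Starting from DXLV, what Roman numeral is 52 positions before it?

DXLV = 545
545 - 52 = 493

CDXCIII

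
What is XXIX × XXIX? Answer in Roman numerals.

XXIX = 29
XXIX = 29
29 × 29 = 841

DCCCXLI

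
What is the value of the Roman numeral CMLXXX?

CMLXXX: CM=900, L=50, X=10, X=10, X=10
900 + 50 + 10 + 10 + 10 = 980

980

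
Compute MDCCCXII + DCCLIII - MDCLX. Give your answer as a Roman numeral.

MDCCCXII = 1812, DCCLIII = 753, MDCLX = 1660
1812 + 753 = 2565
2565 - 1660 = 905

CMV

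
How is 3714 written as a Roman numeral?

Convert 3714 to Roman numerals:
  3714 contains 3×1000 (MMM)
  714 contains 1×500 (D)
  214 contains 2×100 (CC)
  14 contains 1×10 (X)
  4 contains 1×4 (IV)

MMMDCCXIV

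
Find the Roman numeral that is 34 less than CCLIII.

CCLIII = 253
253 - 34 = 219

CCXIX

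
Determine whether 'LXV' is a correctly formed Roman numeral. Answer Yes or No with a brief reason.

'LXV': Check the rules: uses only the symbols I, V, X, L, C, D, M; no symbol is repeated more than three times in a row; V, L and D each appear at most once; no smaller symbol precedes a larger one (values never increase from left to right). Value: L (50) + X (10) + V (5) = 65. So it is a valid standard Roman numeral.

Yes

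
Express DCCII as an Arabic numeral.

DCCII: D=500, C=100, C=100, I=1, I=1
500 + 100 + 100 + 1 + 1 = 702

702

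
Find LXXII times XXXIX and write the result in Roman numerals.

LXXII = 72
XXXIX = 39
72 × 39 = 2808

MMDCCCVIII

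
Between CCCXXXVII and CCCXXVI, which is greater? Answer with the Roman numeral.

CCCXXXVII = 337
CCCXXVI = 326
337 is larger

CCCXXXVII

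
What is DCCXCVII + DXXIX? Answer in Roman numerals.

DCCXCVII = 797
DXXIX = 529
797 + 529 = 1326

MCCCXXVI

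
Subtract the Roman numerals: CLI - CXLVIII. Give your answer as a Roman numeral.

CLI = 151
CXLVIII = 148
151 - 148 = 3

III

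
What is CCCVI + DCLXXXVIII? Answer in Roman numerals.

CCCVI = 306
DCLXXXVIII = 688
306 + 688 = 994

CMXCIV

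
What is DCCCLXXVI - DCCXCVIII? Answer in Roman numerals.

DCCCLXXVI = 876
DCCXCVIII = 798
876 - 798 = 78

LXXVIII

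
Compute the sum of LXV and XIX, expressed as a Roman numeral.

LXV = 65
XIX = 19
65 + 19 = 84

LXXXIV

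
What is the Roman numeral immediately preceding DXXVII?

DXXVII = 527; previous is 526

DXXVI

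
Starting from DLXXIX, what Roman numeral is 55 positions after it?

DLXXIX = 579
579 + 55 = 634

DCXXXIV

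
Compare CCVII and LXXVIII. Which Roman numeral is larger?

CCVII = 207
LXXVIII = 78
207 is larger

CCVII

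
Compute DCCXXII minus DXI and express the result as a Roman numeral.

DCCXXII = 722
DXI = 511
722 - 511 = 211

CCXI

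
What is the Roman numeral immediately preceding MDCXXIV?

MDCXXIV = 1624; previous is 1623

MDCXXIII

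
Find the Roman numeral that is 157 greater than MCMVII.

MCMVII = 1907
1907 + 157 = 2064

MMLXIV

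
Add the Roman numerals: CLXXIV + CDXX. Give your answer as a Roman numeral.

CLXXIV = 174
CDXX = 420
174 + 420 = 594

DXCIV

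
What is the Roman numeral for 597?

Convert 597 to Roman numerals:
  597 contains 1×500 (D)
  97 contains 1×90 (XC)
  7 contains 1×5 (V)
  2 contains 2×1 (II)

DXCVII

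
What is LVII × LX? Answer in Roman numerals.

LVII = 57
LX = 60
57 × 60 = 3420

MMMCDXX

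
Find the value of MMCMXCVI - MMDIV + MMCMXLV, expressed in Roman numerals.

MMCMXCVI = 2996, MMDIV = 2504, MMCMXLV = 2945
2996 - 2504 = 492
492 + 2945 = 3437

MMMCDXXXVII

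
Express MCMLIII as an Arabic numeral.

MCMLIII: M=1000, CM=900, L=50, I=1, I=1, I=1
1000 + 900 + 50 + 1 + 1 + 1 = 1953

1953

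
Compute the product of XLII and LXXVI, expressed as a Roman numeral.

XLII = 42
LXXVI = 76
42 × 76 = 3192

MMMCXCII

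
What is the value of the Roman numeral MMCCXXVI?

MMCCXXVI: M=1000, M=1000, C=100, C=100, X=10, X=10, V=5, I=1
1000 + 1000 + 100 + 100 + 10 + 10 + 5 + 1 = 2226

2226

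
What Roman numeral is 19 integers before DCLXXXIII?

DCLXXXIII = 683
683 - 19 = 664

DCLXIV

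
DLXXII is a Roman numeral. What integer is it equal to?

DLXXII: D=500, L=50, X=10, X=10, I=1, I=1
500 + 50 + 10 + 10 + 1 + 1 = 572

572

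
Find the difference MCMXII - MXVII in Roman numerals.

MCMXII = 1912
MXVII = 1017
1912 - 1017 = 895

DCCCXCV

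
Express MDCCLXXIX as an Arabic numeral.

MDCCLXXIX: M=1000, D=500, C=100, C=100, L=50, X=10, X=10, IX=9
1000 + 500 + 100 + 100 + 50 + 10 + 10 + 9 = 1779

1779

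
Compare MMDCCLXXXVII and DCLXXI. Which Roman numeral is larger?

MMDCCLXXXVII = 2787
DCLXXI = 671
2787 is larger

MMDCCLXXXVII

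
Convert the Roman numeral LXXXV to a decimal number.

LXXXV: L=50, X=10, X=10, X=10, V=5
50 + 10 + 10 + 10 + 5 = 85

85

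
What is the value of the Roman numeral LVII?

LVII: L=50, V=5, I=1, I=1
50 + 5 + 1 + 1 = 57

57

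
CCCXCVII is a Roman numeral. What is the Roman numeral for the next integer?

CCCXCVII = 397, so the next integer is 397 + 1 = 398

CCCXCVIII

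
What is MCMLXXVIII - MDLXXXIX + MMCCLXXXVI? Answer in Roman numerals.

MCMLXXVIII = 1978, MDLXXXIX = 1589, MMCCLXXXVI = 2286
1978 - 1589 = 389
389 + 2286 = 2675

MMDCLXXV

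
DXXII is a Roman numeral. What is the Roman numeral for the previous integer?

DXXII = 522; previous is 521

DXXI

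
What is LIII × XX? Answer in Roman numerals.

LIII = 53
XX = 20
53 × 20 = 1060

MLX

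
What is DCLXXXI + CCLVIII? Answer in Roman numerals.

DCLXXXI = 681
CCLVIII = 258
681 + 258 = 939

CMXXXIX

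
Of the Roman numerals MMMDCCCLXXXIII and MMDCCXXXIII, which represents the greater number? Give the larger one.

MMMDCCCLXXXIII = 3883
MMDCCXXXIII = 2733
3883 is larger

MMMDCCCLXXXIII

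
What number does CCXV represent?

CCXV: C=100, C=100, X=10, V=5
100 + 100 + 10 + 5 = 215

215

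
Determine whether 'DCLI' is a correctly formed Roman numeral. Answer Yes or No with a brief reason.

'DCLI': Check the rules: uses only the symbols I, V, X, L, C, D, M; no symbol is repeated more than three times in a row; V, L and D each appear at most once; no smaller symbol precedes a larger one (values never increase from left to right). Value: D (500) + C (100) + L (50) + I (1) = 651. So it is a valid standard Roman numeral.

Yes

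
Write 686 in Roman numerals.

Convert 686 to Roman numerals:
  686 contains 1×500 (D)
  186 contains 1×100 (C)
  86 contains 1×50 (L)
  36 contains 3×10 (XXX)
  6 contains 1×5 (V)
  1 contains 1×1 (I)

DCLXXXVI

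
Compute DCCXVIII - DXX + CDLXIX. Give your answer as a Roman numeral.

DCCXVIII = 718, DXX = 520, CDLXIX = 469
718 - 520 = 198
198 + 469 = 667

DCLXVII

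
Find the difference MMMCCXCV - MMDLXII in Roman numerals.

MMMCCXCV = 3295
MMDLXII = 2562
3295 - 2562 = 733

DCCXXXIII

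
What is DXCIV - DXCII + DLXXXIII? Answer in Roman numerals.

DXCIV = 594, DXCII = 592, DLXXXIII = 583
594 - 592 = 2
2 + 583 = 585

DLXXXV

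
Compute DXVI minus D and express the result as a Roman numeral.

DXVI = 516
D = 500
516 - 500 = 16

XVI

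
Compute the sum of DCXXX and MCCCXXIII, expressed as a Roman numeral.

DCXXX = 630
MCCCXXIII = 1323
630 + 1323 = 1953

MCMLIII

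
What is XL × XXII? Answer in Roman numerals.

XL = 40
XXII = 22
40 × 22 = 880

DCCCLXXX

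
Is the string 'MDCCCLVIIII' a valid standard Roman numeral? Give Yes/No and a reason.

'MDCCCLVIIII': More than 3 consecutive I's

No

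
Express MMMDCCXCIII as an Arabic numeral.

MMMDCCXCIII: M=1000, M=1000, M=1000, D=500, C=100, C=100, XC=90, I=1, I=1, I=1
1000 + 1000 + 1000 + 500 + 100 + 100 + 90 + 1 + 1 + 1 = 3793

3793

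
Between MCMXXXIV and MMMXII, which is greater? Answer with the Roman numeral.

MCMXXXIV = 1934
MMMXII = 3012
3012 is larger

MMMXII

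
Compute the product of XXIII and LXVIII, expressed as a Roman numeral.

XXIII = 23
LXVIII = 68
23 × 68 = 1564

MDLXIV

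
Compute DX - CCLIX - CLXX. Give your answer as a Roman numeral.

DX = 510, CCLIX = 259, CLXX = 170
510 - 259 = 251
251 - 170 = 81

LXXXI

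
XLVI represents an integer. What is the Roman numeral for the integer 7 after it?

XLVI = 46
46 + 7 = 53

LIII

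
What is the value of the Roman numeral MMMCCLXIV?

MMMCCLXIV: M=1000, M=1000, M=1000, C=100, C=100, L=50, X=10, IV=4
1000 + 1000 + 1000 + 100 + 100 + 50 + 10 + 4 = 3264

3264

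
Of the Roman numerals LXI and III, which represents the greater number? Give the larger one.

LXI = 61
III = 3
61 is larger

LXI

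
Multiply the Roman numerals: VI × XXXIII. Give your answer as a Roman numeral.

VI = 6
XXXIII = 33
6 × 33 = 198

CXCVIII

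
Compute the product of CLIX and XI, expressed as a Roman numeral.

CLIX = 159
XI = 11
159 × 11 = 1749

MDCCXLIX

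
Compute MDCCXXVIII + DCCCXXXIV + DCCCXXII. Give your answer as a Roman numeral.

MDCCXXVIII = 1728, DCCCXXXIV = 834, DCCCXXII = 822
1728 + 834 = 2562
2562 + 822 = 3384

MMMCCCLXXXIV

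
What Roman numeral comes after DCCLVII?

DCCLVII = 757, so the next integer is 757 + 1 = 758

DCCLVIII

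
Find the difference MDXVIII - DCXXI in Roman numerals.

MDXVIII = 1518
DCXXI = 621
1518 - 621 = 897

DCCCXCVII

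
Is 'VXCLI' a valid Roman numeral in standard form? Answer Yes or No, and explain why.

'VXCLI': Invalid subtractive combination: VX

No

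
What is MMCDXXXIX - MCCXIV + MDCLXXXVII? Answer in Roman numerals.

MMCDXXXIX = 2439, MCCXIV = 1214, MDCLXXXVII = 1687
2439 - 1214 = 1225
1225 + 1687 = 2912

MMCMXII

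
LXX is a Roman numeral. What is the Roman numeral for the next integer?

LXX = 70; next is 71

LXXI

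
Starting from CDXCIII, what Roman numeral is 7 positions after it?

CDXCIII = 493
493 + 7 = 500

D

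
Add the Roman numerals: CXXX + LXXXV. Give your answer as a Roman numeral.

CXXX = 130
LXXXV = 85
130 + 85 = 215

CCXV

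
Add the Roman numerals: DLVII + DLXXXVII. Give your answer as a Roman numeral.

DLVII = 557
DLXXXVII = 587
557 + 587 = 1144

MCXLIV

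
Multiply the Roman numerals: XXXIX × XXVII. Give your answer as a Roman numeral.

XXXIX = 39
XXVII = 27
39 × 27 = 1053

MLIII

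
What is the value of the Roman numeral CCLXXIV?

CCLXXIV: C=100, C=100, L=50, X=10, X=10, IV=4
100 + 100 + 50 + 10 + 10 + 4 = 274

274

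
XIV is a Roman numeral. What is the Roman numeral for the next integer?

XIV = 14, so the next integer is 14 + 1 = 15

XV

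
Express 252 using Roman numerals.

Convert 252 to Roman numerals:
  252 contains 2×100 (CC)
  52 contains 1×50 (L)
  2 contains 2×1 (II)

CCLII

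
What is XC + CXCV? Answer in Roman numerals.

XC = 90
CXCV = 195
90 + 195 = 285

CCLXXXV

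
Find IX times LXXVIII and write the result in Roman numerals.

IX = 9
LXXVIII = 78
9 × 78 = 702

DCCII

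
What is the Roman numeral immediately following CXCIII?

CXCIII = 193, so the next integer is 193 + 1 = 194

CXCIV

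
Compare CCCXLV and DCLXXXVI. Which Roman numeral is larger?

CCCXLV = 345
DCLXXXVI = 686
686 is larger

DCLXXXVI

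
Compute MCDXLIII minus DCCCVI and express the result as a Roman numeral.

MCDXLIII = 1443
DCCCVI = 806
1443 - 806 = 637

DCXXXVII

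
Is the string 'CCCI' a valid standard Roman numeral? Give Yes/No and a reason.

'CCCI': Check the rules: uses only the symbols I, V, X, L, C, D, M; no symbol is repeated more than three times in a row; V, L and D each appear at most once; no smaller symbol precedes a larger one (values never increase from left to right). Value: C (100) + C (100) + C (100) + I (1) = 301. So it is a valid standard Roman numeral.

Yes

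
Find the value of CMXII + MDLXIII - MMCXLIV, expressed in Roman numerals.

CMXII = 912, MDLXIII = 1563, MMCXLIV = 2144
912 + 1563 = 2475
2475 - 2144 = 331

CCCXXXI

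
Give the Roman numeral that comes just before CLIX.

CLIX = 159; previous is 158

CLVIII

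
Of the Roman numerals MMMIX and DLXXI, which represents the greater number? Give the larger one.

MMMIX = 3009
DLXXI = 571
3009 is larger

MMMIX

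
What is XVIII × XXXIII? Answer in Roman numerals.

XVIII = 18
XXXIII = 33
18 × 33 = 594

DXCIV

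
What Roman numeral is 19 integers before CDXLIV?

CDXLIV = 444
444 - 19 = 425

CDXXV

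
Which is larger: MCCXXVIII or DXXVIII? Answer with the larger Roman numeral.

MCCXXVIII = 1228
DXXVIII = 528
1228 is larger

MCCXXVIII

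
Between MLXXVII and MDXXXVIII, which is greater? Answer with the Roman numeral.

MLXXVII = 1077
MDXXXVIII = 1538
1538 is larger

MDXXXVIII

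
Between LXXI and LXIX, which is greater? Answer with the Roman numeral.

LXXI = 71
LXIX = 69
71 is larger

LXXI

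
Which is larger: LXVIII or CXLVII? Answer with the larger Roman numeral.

LXVIII = 68
CXLVII = 147
147 is larger

CXLVII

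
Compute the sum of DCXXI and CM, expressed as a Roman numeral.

DCXXI = 621
CM = 900
621 + 900 = 1521

MDXXI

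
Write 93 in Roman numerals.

Convert 93 to Roman numerals:
  93 contains 1×90 (XC)
  3 contains 3×1 (III)

XCIII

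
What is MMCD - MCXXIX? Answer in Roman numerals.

MMCD = 2400
MCXXIX = 1129
2400 - 1129 = 1271

MCCLXXI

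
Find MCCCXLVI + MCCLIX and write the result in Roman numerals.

MCCCXLVI = 1346
MCCLIX = 1259
1346 + 1259 = 2605

MMDCV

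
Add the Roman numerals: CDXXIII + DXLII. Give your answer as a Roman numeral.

CDXXIII = 423
DXLII = 542
423 + 542 = 965

CMLXV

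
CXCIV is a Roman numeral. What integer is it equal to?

CXCIV: C=100, XC=90, IV=4
100 + 90 + 4 = 194

194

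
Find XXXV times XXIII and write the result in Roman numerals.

XXXV = 35
XXIII = 23
35 × 23 = 805

DCCCV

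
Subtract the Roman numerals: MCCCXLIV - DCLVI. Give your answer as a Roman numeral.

MCCCXLIV = 1344
DCLVI = 656
1344 - 656 = 688

DCLXXXVIII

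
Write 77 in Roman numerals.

Convert 77 to Roman numerals:
  77 contains 1×50 (L)
  27 contains 2×10 (XX)
  7 contains 1×5 (V)
  2 contains 2×1 (II)

LXXVII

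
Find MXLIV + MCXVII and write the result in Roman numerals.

MXLIV = 1044
MCXVII = 1117
1044 + 1117 = 2161

MMCLXI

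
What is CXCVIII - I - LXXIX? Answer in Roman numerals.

CXCVIII = 198, I = 1, LXXIX = 79
198 - 1 = 197
197 - 79 = 118

CXVIII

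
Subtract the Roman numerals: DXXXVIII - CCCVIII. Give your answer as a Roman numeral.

DXXXVIII = 538
CCCVIII = 308
538 - 308 = 230

CCXXX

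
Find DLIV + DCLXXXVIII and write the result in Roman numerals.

DLIV = 554
DCLXXXVIII = 688
554 + 688 = 1242

MCCXLII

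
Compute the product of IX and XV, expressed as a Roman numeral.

IX = 9
XV = 15
9 × 15 = 135

CXXXV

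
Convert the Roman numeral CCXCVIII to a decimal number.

CCXCVIII: C=100, C=100, XC=90, V=5, I=1, I=1, I=1
100 + 100 + 90 + 5 + 1 + 1 + 1 = 298

298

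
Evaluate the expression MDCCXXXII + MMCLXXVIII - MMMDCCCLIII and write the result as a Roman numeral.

MDCCXXXII = 1732, MMCLXXVIII = 2178, MMMDCCCLIII = 3853
1732 + 2178 = 3910
3910 - 3853 = 57

LVII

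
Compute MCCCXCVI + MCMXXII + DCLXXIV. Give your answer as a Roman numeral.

MCCCXCVI = 1396, MCMXXII = 1922, DCLXXIV = 674
1396 + 1922 = 3318
3318 + 674 = 3992

MMMCMXCII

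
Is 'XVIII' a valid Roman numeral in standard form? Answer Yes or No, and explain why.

'XVIII': Check the rules: uses only the symbols I, V, X, L, C, D, M; no symbol is repeated more than three times in a row; V, L and D each appear at most once; no smaller symbol precedes a larger one (values never increase from left to right). Value: X (10) + V (5) + I (1) + I (1) + I (1) = 18. So it is a valid standard Roman numeral.

Yes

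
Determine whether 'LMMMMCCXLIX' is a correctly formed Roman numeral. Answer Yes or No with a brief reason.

'LMMMMCCXLIX': More than 3 consecutive M's

No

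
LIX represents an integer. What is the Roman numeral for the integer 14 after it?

LIX = 59
59 + 14 = 73

LXXIII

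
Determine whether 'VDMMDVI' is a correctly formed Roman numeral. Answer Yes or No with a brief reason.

'VDMMDVI': V should not appear more than once

No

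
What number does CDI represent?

CDI: CD=400, I=1
400 + 1 = 401

401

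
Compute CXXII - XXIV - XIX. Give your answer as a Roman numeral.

CXXII = 122, XXIV = 24, XIX = 19
122 - 24 = 98
98 - 19 = 79

LXXIX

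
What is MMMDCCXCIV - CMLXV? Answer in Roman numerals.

MMMDCCXCIV = 3794
CMLXV = 965
3794 - 965 = 2829

MMDCCCXXIX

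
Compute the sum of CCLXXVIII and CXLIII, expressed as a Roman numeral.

CCLXXVIII = 278
CXLIII = 143
278 + 143 = 421

CDXXI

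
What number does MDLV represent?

MDLV: M=1000, D=500, L=50, V=5
1000 + 500 + 50 + 5 = 1555

1555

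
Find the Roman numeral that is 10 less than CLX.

CLX = 160
160 - 10 = 150

CL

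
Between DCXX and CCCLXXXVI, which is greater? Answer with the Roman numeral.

DCXX = 620
CCCLXXXVI = 386
620 is larger

DCXX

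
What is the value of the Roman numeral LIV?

LIV: L=50, IV=4
50 + 4 = 54

54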